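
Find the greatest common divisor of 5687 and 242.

Euclid: 5687 = 23·242 + 121; 242 = 2·121 + 0. Last nonzero remainder: 121.

121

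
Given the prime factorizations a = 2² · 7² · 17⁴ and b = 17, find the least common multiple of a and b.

max exponent per prime: 2² · 7² · 17⁴ = 16370116

16370116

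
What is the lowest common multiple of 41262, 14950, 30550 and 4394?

8193601650

lcm(41262, 14950) = 41262·14950/gcd = 616866900/598 = 1031550
lcm(1031550, 30550) = 1031550·30550/gcd = 31513852500/650 = 48482850
lcm(48482850, 4394) = 48482850·4394/gcd = 213033642900/26 = 8193601650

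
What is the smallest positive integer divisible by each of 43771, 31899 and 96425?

2747622757425

lcm(43771, 31899) = 43771·31899/gcd = 1396251129/7 = 199464447
lcm(199464447, 96425) = 199464447·96425/gcd = 19233359301975/7 = 2747622757425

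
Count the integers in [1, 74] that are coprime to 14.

14 = 2·7. Inclusion–exclusion on these primes:
74 − ⌊74/2⌋ − ⌊74/7⌋ + ⌊74/14⌋ = 32

32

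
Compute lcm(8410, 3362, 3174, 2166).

8099306569470

8410 = 2 · 5 · 29²; 3362 = 2 · 41²; 3174 = 2 · 3 · 23²; 2166 = 2 · 3 · 19²
lcm takes max exponent of each prime: 2 · 3 · 5 · 19² · 23² · 29² · 41² = 8099306569470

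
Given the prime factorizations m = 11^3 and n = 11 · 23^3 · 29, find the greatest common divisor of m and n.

min exponent per shared prime: 11 = 11

11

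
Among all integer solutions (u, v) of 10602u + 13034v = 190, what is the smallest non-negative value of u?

Euclid: 13034 = 1·10602 + 2432; 10602 = 4·2432 + 874; 2432 = 2·874 + 684; 874 = 1·684 + 190; 684 = 3·190 + 114; 190 = 1·114 + 76; 114 = 1·76 + 38; 76 = 2·38 + 0 → gcd = 38; 190 = 38·5.
Back-substitution yields 10602·(-134) + 13034·(109) = 38, so one solution is u = -134·5 = -670, v = 109·5 = 545.
Solutions in u differ by 13034/38 = 343; the one in [0, 343) is -670 mod 343 = 16.

16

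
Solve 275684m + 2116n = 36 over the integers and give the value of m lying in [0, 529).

Euclid: 275684 = 130·2116 + 604; 2116 = 3·604 + 304; 604 = 1·304 + 300; 304 = 1·300 + 4; 300 = 75·4 + 0 → gcd = 4; 36 = 4·9.
Back-substitution yields 275684·(-7) + 2116·(912) = 4, so one solution is m = -7·9 = -63, n = 912·9 = 8208.
Solutions in m differ by 2116/4 = 529; the one in [0, 529) is -63 mod 529 = 466.

466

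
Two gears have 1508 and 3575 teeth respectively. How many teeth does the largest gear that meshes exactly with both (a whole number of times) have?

1508 = 2² · 13 · 29
3575 = 5² · 11 · 13
Common: 13 = 13

13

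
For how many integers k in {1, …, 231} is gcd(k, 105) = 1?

Prime factors of 105: 3, 5, 7. Count integers ≤ 231 divisible by none of them.
By inclusion–exclusion: 231 − ⌊231/3⌋ − ⌊231/5⌋ − ⌊231/7⌋ + ⌊231/15⌋ + ⌊231/21⌋ + ⌊231/35⌋ − ⌊231/105⌋ = 105.

105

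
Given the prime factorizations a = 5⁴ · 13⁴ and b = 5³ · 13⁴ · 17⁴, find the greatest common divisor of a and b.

3570125

min exponent per shared prime: 5³ · 13⁴ = 3570125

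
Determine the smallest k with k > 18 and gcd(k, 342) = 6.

gcd(k, 342) = 6 forces 6 | k; write k = 6s. Then gcd(6s, 6·57) = 6·gcd(s, 57), so need gcd(s, 57) = 1.
6s > 18 gives s ≥ 4. The least s ≥ 4 coprime to 57 is 4, so k = 6·4 = 24.

24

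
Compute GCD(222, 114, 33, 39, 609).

3

gcd(222, 114): 222 = 1·114 + 108; 114 = 1·108 + 6; 108 = 18·6 + 0 → 6
gcd(6, 33): 33 = 5·6 + 3; 6 = 2·3 + 0 → 3
gcd(3, 39): 39 = 13·3 + 0 → 3
gcd(3, 609): 609 = 203·3 + 0 → 3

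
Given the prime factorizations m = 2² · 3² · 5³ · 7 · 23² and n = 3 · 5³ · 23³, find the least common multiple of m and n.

max exponent per prime: 2² · 3² · 5³ · 7 · 23³ = 383260500

383260500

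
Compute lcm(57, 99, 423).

88407

57 = 3 · 19; 99 = 3² · 11; 423 = 3² · 47
lcm takes max exponent of each prime: 3² · 11 · 19 · 47 = 88407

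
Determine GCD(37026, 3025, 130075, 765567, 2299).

121

gcd(37026, 3025): 37026 = 12·3025 + 726; 3025 = 4·726 + 121; 726 = 6·121 + 0 → 121
gcd(121, 130075): 130075 = 1075·121 + 0 → 121
gcd(121, 765567): 765567 = 6327·121 + 0 → 121
gcd(121, 2299): 2299 = 19·121 + 0 → 121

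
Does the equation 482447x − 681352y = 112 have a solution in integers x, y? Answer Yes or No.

Yes

gcd(482447, 681352): 681352 = 1·482447 + 198905; 482447 = 2·198905 + 84637; 198905 = 2·84637 + 29631; 84637 = 2·29631 + 25375; 29631 = 1·25375 + 4256; 25375 = 5·4256 + 4095; 4256 = 1·4095 + 161; 4095 = 25·161 + 70; 161 = 2·70 + 21; 70 = 3·21 + 7; 21 = 3·7 + 0 → 7
7 divides 112, so a solution exists.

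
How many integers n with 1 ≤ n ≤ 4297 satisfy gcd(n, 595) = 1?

2774

Prime factors of 595: 5, 7, 17. Count integers ≤ 4297 divisible by none of them.
By inclusion–exclusion: 4297 − ⌊4297/5⌋ − ⌊4297/7⌋ − ⌊4297/17⌋ + ⌊4297/35⌋ + ⌊4297/85⌋ + ⌊4297/119⌋ − ⌊4297/595⌋ = 2774.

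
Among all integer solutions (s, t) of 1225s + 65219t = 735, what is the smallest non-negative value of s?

533

gcd(1225, 65219) = 49 (Euclid: 65219 = 53·1225 + 294; 1225 = 4·294 + 49; 294 = 6·49 + 0), and 49 | 735.
Extended Euclid: 1225·(213) + 65219·(-4) = 49. Scale by 15: s₀ = 3195.
General solution s = s₀ + 1331k; reducing mod 1331 gives s = 533 (and t = -10).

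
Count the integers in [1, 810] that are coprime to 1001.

583

1001 = 7·11·13. Inclusion–exclusion on these primes:
810 − ⌊810/7⌋ − ⌊810/11⌋ − ⌊810/13⌋ + ⌊810/77⌋ + ⌊810/91⌋ + ⌊810/143⌋ − ⌊810/1001⌋ = 583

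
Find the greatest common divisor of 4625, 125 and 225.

25

gcd(4625, 125): 4625 = 37·125 + 0 → 125
gcd(125, 225): 225 = 1·125 + 100; 125 = 1·100 + 25; 100 = 4·25 + 0 → 25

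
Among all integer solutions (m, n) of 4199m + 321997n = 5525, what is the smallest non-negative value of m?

Euclid: 321997 = 76·4199 + 2873; 4199 = 1·2873 + 1326; 2873 = 2·1326 + 221; 1326 = 6·221 + 0 → gcd = 221; 5525 = 221·25.
Back-substitution yields 4199·(-230) + 321997·(3) = 221, so one solution is m = -230·25 = -5750, n = 3·25 = 75.
Solutions in m differ by 321997/221 = 1457; the one in [0, 1457) is -5750 mod 1457 = 78.

78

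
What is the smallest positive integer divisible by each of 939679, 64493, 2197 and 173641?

256661378348947

lcm(939679, 64493) = 939679·64493/gcd = 60602717747/533 = 113701159
lcm(113701159, 2197) = 113701159·2197/gcd = 249801446323/13 = 19215495871
lcm(19215495871, 173641) = 19215495871·173641/gcd = 3336597918536311/13 = 256661378348947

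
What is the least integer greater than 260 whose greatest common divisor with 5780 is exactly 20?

5780 = 20·289. Any k with gcd(k, 5780) = 20 is a multiple of 20, say 20s, with s coprime to 289.
Need s > 260/20, so s ≥ 14. First s ≥ 14 with gcd(s, 289) = 1 is s = 14. Thus k = 20·14 = 280.

280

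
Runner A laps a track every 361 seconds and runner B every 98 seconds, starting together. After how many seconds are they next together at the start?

35378

361 = 19²; 98 = 2 · 7²
max exponents: 2 · 7² · 19² = 35378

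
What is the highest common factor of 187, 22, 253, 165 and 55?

11

gcd(187, 22): 187 = 8·22 + 11; 22 = 2·11 + 0 → 11
gcd(11, 253): 253 = 23·11 + 0 → 11
gcd(11, 165): 165 = 15·11 + 0 → 11
gcd(11, 55): 55 = 5·11 + 0 → 11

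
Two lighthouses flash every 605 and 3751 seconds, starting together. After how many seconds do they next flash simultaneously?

18755

605 = 5 · 11²; 3751 = 11² · 31
max exponents: 5 · 11² · 31 = 18755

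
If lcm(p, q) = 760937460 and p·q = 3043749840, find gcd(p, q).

gcd·lcm = product, so gcd = 3043749840/760937460 = 4.

4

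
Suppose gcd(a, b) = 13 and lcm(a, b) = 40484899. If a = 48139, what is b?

10933

Using ab = gcd(a,b)·lcm(a,b) = 13·40484899 = 526303687, we get b = 526303687/48139 = 10933.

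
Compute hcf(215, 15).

Euclid: 215 = 14·15 + 5; 15 = 3·5 + 0. Last nonzero remainder: 5.

5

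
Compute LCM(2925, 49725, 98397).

41818725

2925 = 3² · 5² · 13; 49725 = 3² · 5² · 13 · 17; 98397 = 3² · 13 · 29²
lcm takes max exponent of each prime: 3² · 5² · 13 · 17 · 29² = 41818725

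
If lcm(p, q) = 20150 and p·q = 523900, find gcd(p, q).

gcd·lcm = product, so gcd = 523900/20150 = 26.

26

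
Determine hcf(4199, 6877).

13

Euclid: 6877 = 1·4199 + 2678; 4199 = 1·2678 + 1521; 2678 = 1·1521 + 1157; 1521 = 1·1157 + 364; 1157 = 3·364 + 65; 364 = 5·65 + 39; 65 = 1·39 + 26; 39 = 1·26 + 13; 26 = 2·13 + 0. Last nonzero remainder: 13.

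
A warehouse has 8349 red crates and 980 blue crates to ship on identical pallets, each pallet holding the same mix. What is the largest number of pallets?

1

Euclid: 8349 = 8·980 + 509; 980 = 1·509 + 471; 509 = 1·471 + 38; 471 = 12·38 + 15; 38 = 2·15 + 8; 15 = 1·8 + 7; 8 = 1·7 + 1; 7 = 7·1 + 0. Last nonzero remainder: 1.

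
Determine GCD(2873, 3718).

Euclid: 3718 = 1·2873 + 845; 2873 = 3·845 + 338; 845 = 2·338 + 169; 338 = 2·169 + 0. Last nonzero remainder: 169.

169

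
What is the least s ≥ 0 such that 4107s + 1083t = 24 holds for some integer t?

255

Euclid: 4107 = 3·1083 + 858; 1083 = 1·858 + 225; 858 = 3·225 + 183; 225 = 1·183 + 42; 183 = 4·42 + 15; 42 = 2·15 + 12; 15 = 1·12 + 3; 12 = 4·3 + 0 → gcd = 3; 24 = 3·8.
Back-substitution yields 4107·(77) + 1083·(-292) = 3, so one solution is s = 77·8 = 616, t = -292·8 = -2336.
Solutions in s differ by 1083/3 = 361; the one in [0, 361) is 616 mod 361 = 255.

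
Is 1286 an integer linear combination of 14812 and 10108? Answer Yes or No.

By Bézout, 14812x − 10108y = 1286 has integer solutions iff gcd(14812, 10108) | 1286.
Euclid: 14812 = 1·10108 + 4704; 10108 = 2·4704 + 700; 4704 = 6·700 + 504; 700 = 1·504 + 196; 504 = 2·196 + 112; 196 = 1·112 + 84; 112 = 1·84 + 28; 84 = 3·28 + 0. gcd = 28; 1286 mod 28 = 26. No.

No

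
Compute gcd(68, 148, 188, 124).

4

gcd(68, 148): 148 = 2·68 + 12; 68 = 5·12 + 8; 12 = 1·8 + 4; 8 = 2·4 + 0 → 4
gcd(4, 188): 188 = 47·4 + 0 → 4
gcd(4, 124): 124 = 31·4 + 0 → 4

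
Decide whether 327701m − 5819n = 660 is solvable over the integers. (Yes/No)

By Bézout, 327701m − 5819n = 660 has integer solutions iff gcd(327701, 5819) | 660.
Euclid: 327701 = 56·5819 + 1837; 5819 = 3·1837 + 308; 1837 = 5·308 + 297; 308 = 1·297 + 11; 297 = 27·11 + 0. gcd = 11; 660 mod 11 = 0. Yes.

Yes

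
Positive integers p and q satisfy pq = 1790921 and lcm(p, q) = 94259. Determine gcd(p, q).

19

gcd·lcm = product, so gcd = 1790921/94259 = 19.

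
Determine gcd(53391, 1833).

39

53391 = 3 · 13 · 37²
1833 = 3 · 13 · 47
Common: 3 · 13 = 39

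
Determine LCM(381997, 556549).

381997 = 7 · 11³ · 41; 556549 = 7 · 43³
max exponents: 7 · 11³ · 41 · 43³ = 30371435479

30371435479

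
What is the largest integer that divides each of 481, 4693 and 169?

gcd(481, 4693): 4693 = 9·481 + 364; 481 = 1·364 + 117; 364 = 3·117 + 13; 117 = 9·13 + 0 → 13
gcd(13, 169): 169 = 13·13 + 0 → 13

13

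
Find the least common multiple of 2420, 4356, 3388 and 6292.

1981980

2420 = 2² · 5 · 11²; 4356 = 2² · 3² · 11²; 3388 = 2² · 7 · 11²; 6292 = 2² · 11² · 13
lcm takes max exponent of each prime: 2² · 3² · 5 · 7 · 11² · 13 = 1981980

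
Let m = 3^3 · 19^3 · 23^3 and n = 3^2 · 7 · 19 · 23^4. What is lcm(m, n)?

362772160191

max exponent per prime: 3^3 · 7 · 19^3 · 23^4 = 362772160191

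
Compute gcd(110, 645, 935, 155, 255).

110 = 2 · 5 · 11; 645 = 3 · 5 · 43; 935 = 5 · 11 · 17; 155 = 5 · 31; 255 = 3 · 5 · 17
gcd takes min exponent of each prime: 5 = 5

5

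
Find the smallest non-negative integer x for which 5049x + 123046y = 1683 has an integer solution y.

439

Euclid: 123046 = 24·5049 + 1870; 5049 = 2·1870 + 1309; 1870 = 1·1309 + 561; 1309 = 2·561 + 187; 561 = 3·187 + 0 → gcd = 187; 1683 = 187·9.
Back-substitution yields 5049·(195) + 123046·(-8) = 187, so one solution is x = 195·9 = 1755, y = -8·9 = -72.
Solutions in x differ by 123046/187 = 658; the one in [0, 658) is 1755 mod 658 = 439.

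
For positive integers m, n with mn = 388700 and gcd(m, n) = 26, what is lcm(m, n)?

Since gcd(m,n)·lcm(m,n) = mn, lcm = 388700/26 = 14950.

14950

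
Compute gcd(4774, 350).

14

Euclid: 4774 = 13·350 + 224; 350 = 1·224 + 126; 224 = 1·126 + 98; 126 = 1·98 + 28; 98 = 3·28 + 14; 28 = 2·14 + 0. Last nonzero remainder: 14.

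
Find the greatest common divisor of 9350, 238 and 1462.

gcd(9350, 238): 9350 = 39·238 + 68; 238 = 3·68 + 34; 68 = 2·34 + 0 → 34
gcd(34, 1462): 1462 = 43·34 + 0 → 34

34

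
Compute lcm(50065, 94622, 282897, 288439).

lcm(50065, 94622) = 50065·94622/gcd = 4737250430/17 = 278661790
lcm(278661790, 282897) = 278661790·282897/gcd = 78832584405630/17 = 4637210847390
lcm(4637210847390, 288439) = 4637210847390·288439/gcd = 1337552459610324210/323 = 4141029286719270

4141029286719270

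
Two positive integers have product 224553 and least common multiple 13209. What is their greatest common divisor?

From gcd × lcm = mn: gcd = 224553 / 13209 = 17.

17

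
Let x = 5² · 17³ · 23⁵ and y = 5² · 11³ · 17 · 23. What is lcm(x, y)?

1052213836365725

max exponent per prime: 5² · 11³ · 17³ · 23⁵ = 1052213836365725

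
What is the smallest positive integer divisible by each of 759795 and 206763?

759795 = 3 · 5 · 37³; 206763 = 3 · 41³
max exponents: 3 · 5 · 37³ · 41³ = 52365831195

52365831195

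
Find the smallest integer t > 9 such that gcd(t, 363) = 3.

Multiples of 3 above 9: 3·4, 3·5, … . Need the cofactor coprime to 363/3 = 121.
Checking s = 4, 5, … the first with gcd(s, 121) = 1 is s = 4, giving 12.

12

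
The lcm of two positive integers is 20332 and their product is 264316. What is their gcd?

From gcd × lcm = mn: gcd = 264316 / 20332 = 13.

13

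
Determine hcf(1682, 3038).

2

1682 = 2 · 29²
3038 = 2 · 7² · 31
Common: 2 = 2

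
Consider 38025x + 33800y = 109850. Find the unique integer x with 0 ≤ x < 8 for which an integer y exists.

2

Reduce mod 33800: 38025x ≡ 109850 (mod 33800). With g = gcd(38025, 33800) = 4225 dividing 109850, divide through: 9x ≡ 26 (mod 8).
Since gcd(9, 8) = 1, x ≡ 26·(9)⁻¹ ≡ 2 (mod 8). Smallest non-negative: 2.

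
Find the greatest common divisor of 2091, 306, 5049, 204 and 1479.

51

gcd(2091, 306): 2091 = 6·306 + 255; 306 = 1·255 + 51; 255 = 5·51 + 0 → 51
gcd(51, 5049): 5049 = 99·51 + 0 → 51
gcd(51, 204): 204 = 4·51 + 0 → 51
gcd(51, 1479): 1479 = 29·51 + 0 → 51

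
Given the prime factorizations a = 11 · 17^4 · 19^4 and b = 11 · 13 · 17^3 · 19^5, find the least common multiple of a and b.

max exponent per prime: 11 · 13 · 17^4 · 19^5 = 29573295834797

29573295834797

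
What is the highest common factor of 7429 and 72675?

323

Euclid: 72675 = 9·7429 + 5814; 7429 = 1·5814 + 1615; 5814 = 3·1615 + 969; 1615 = 1·969 + 646; 969 = 1·646 + 323; 646 = 2·323 + 0. Last nonzero remainder: 323.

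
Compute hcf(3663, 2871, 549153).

99

gcd(3663, 2871): 3663 = 1·2871 + 792; 2871 = 3·792 + 495; 792 = 1·495 + 297; 495 = 1·297 + 198; 297 = 1·198 + 99; 198 = 2·99 + 0 → 99
gcd(99, 549153): 549153 = 5547·99 + 0 → 99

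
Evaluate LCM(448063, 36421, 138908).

448063 = 7 · 11² · 23²; 36421 = 7 · 11² · 43; 138908 = 2² · 7 · 11² · 41
lcm takes max exponent of each prime: 2² · 7 · 11² · 23² · 41 · 43 = 3159740276

3159740276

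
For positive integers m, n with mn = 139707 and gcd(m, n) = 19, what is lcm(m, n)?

7353

For any two positive integers, gcd × lcm equals their product. Hence lcm = 139707 / 19 = 7353.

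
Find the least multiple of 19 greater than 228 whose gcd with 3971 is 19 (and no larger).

Multiples of 19 above 228: 19·13, 19·14, … . Need the cofactor coprime to 3971/19 = 209.
Checking s = 13, 14, … the first with gcd(s, 209) = 1 is s = 13, giving 247.

247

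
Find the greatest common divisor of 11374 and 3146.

242

Euclid: 11374 = 3·3146 + 1936; 3146 = 1·1936 + 1210; 1936 = 1·1210 + 726; 1210 = 1·726 + 484; 726 = 1·484 + 242; 484 = 2·242 + 0. Last nonzero remainder: 242.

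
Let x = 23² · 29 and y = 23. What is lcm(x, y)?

max exponent per prime: 23² · 29 = 15341

15341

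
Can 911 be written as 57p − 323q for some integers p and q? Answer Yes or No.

By Bézout, 57p − 323q = 911 has integer solutions iff gcd(57, 323) | 911.
Euclid: 323 = 5·57 + 38; 57 = 1·38 + 19; 38 = 2·19 + 0. gcd = 19; 911 mod 19 = 18. No.

No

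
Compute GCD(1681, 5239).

1

Euclid: 5239 = 3·1681 + 196; 1681 = 8·196 + 113; 196 = 1·113 + 83; 113 = 1·83 + 30; 83 = 2·30 + 23; 30 = 1·23 + 7; 23 = 3·7 + 2; 7 = 3·2 + 1; 2 = 2·1 + 0. Last nonzero remainder: 1.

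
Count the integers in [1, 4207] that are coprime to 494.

494 = 2·13·19. Inclusion–exclusion on these primes:
4207 − ⌊4207/2⌋ − ⌊4207/13⌋ − ⌊4207/19⌋ + ⌊4207/26⌋ + ⌊4207/38⌋ + ⌊4207/247⌋ − ⌊4207/494⌋ = 1840

1840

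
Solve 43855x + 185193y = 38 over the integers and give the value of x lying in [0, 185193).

42731

Reduce mod 185193: 43855x ≡ 38 (mod 185193). With g = gcd(43855, 185193) = 1 dividing 38, divide through: 43855x ≡ 38 (mod 185193).
Since gcd(43855, 185193) = 1, x ≡ 38·(43855)⁻¹ ≡ 42731 (mod 185193). Smallest non-negative: 42731.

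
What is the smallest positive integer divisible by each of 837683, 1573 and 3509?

315806491

837683 = 7 · 11² · 23 · 43; 1573 = 11² · 13; 3509 = 11² · 29
lcm takes max exponent of each prime: 7 · 11² · 13 · 23 · 29 · 43 = 315806491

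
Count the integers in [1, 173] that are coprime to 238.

Prime factors of 238: 2, 7, 17. Count integers ≤ 173 divisible by none of them.
By inclusion–exclusion: 173 − ⌊173/2⌋ − ⌊173/7⌋ − ⌊173/17⌋ + ⌊173/14⌋ + ⌊173/34⌋ + ⌊173/119⌋ − ⌊173/238⌋ = 71.

71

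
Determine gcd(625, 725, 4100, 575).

gcd(625, 725): 725 = 1·625 + 100; 625 = 6·100 + 25; 100 = 4·25 + 0 → 25
gcd(25, 4100): 4100 = 164·25 + 0 → 25
gcd(25, 575): 575 = 23·25 + 0 → 25

25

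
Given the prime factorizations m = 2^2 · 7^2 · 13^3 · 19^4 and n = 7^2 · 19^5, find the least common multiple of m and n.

1066237942588

max exponent per prime: 2^2 · 7^2 · 13^3 · 19^5 = 1066237942588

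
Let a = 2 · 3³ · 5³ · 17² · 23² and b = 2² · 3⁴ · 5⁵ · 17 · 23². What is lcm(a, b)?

154792012500

max exponent per prime: 2² · 3⁴ · 5⁵ · 17² · 23² = 154792012500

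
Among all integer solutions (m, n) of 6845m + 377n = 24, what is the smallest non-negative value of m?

256

Reduce mod 377: 6845m ≡ 24 (mod 377). With g = gcd(6845, 377) = 1 dividing 24, divide through: 6845m ≡ 24 (mod 377).
Since gcd(6845, 377) = 1, m ≡ 24·(6845)⁻¹ ≡ 256 (mod 377). Smallest non-negative: 256.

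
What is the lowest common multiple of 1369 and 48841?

1369 = 37²; 48841 = 13² · 17²
max exponents: 13² · 17² · 37² = 66863329

66863329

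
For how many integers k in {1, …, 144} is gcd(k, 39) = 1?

88

Prime factors of 39: 3, 13. Count integers ≤ 144 divisible by none of them.
By inclusion–exclusion: 144 − ⌊144/3⌋ − ⌊144/13⌋ + ⌊144/39⌋ = 88.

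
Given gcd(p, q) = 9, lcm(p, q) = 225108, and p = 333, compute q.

6084

p·q = gcd·lcm = 9·225108 = 2025972, so q = 2025972/333 = 6084.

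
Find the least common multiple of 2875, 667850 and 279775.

2380885250

lcm(2875, 667850) = 2875·667850/gcd = 1920068750/25 = 76802750
lcm(76802750, 279775) = 76802750·279775/gcd = 21487489381250/9025 = 2380885250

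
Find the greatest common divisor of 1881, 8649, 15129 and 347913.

gcd(1881, 8649): 8649 = 4·1881 + 1125; 1881 = 1·1125 + 756; 1125 = 1·756 + 369; 756 = 2·369 + 18; 369 = 20·18 + 9; 18 = 2·9 + 0 → 9
gcd(9, 15129): 15129 = 1681·9 + 0 → 9
gcd(9, 347913): 347913 = 38657·9 + 0 → 9

9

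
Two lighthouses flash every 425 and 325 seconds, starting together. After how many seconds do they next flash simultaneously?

gcd first: 425 = 1·325 + 100; 325 = 3·100 + 25; 100 = 4·25 + 0 → gcd = 25
lcm = 425·325/gcd = 138125/25 = 5525

5525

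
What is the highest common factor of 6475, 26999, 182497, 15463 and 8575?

gcd(6475, 26999): 26999 = 4·6475 + 1099; 6475 = 5·1099 + 980; 1099 = 1·980 + 119; 980 = 8·119 + 28; 119 = 4·28 + 7; 28 = 4·7 + 0 → 7
gcd(7, 182497): 182497 = 26071·7 + 0 → 7
gcd(7, 15463): 15463 = 2209·7 + 0 → 7
gcd(7, 8575): 8575 = 1225·7 + 0 → 7

7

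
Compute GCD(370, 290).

Euclid: 370 = 1·290 + 80; 290 = 3·80 + 50; 80 = 1·50 + 30; 50 = 1·30 + 20; 30 = 1·20 + 10; 20 = 2·10 + 0. Last nonzero remainder: 10.

10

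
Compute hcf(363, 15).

3

363 = 3 · 11²
15 = 3 · 5
Common: 3 = 3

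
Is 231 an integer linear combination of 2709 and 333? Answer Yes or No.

By Bézout, 2709m + 333n = 231 has integer solutions iff gcd(2709, 333) | 231.
Euclid: 2709 = 8·333 + 45; 333 = 7·45 + 18; 45 = 2·18 + 9; 18 = 2·9 + 0. gcd = 9; 231 mod 9 = 6. No.

No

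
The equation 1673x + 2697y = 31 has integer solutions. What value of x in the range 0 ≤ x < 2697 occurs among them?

2294

Euclid: 2697 = 1·1673 + 1024; 1673 = 1·1024 + 649; 1024 = 1·649 + 375; 649 = 1·375 + 274; 375 = 1·274 + 101; 274 = 2·101 + 72; 101 = 1·72 + 29; 72 = 2·29 + 14; 29 = 2·14 + 1; 14 = 14·1 + 0 → gcd = 1; 31 = 1·31.
Back-substitution yields 1673·(-187) + 2697·(116) = 1, so one solution is x = -187·31 = -5797, y = 116·31 = 3596.
Solutions in x differ by 2697/1 = 2697; the one in [0, 2697) is -5797 mod 2697 = 2294.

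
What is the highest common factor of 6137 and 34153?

Euclid: 34153 = 5·6137 + 3468; 6137 = 1·3468 + 2669; 3468 = 1·2669 + 799; 2669 = 3·799 + 272; 799 = 2·272 + 255; 272 = 1·255 + 17; 255 = 15·17 + 0. Last nonzero remainder: 17.

17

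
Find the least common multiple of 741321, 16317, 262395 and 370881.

13725272906415

741321 = 3² · 7² · 41²; 16317 = 3² · 7² · 37; 262395 = 3² · 5 · 7³ · 17; 370881 = 3² · 7² · 29²
lcm takes max exponent of each prime: 3² · 5 · 7³ · 17 · 29² · 37 · 41² = 13725272906415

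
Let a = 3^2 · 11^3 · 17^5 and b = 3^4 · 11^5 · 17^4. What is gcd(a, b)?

min exponent per shared prime: 3^2 · 11^3 · 17^4 = 1000498059

1000498059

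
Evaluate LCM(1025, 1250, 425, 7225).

14811250

lcm(1025, 1250) = 1025·1250/gcd = 1281250/25 = 51250
lcm(51250, 425) = 51250·425/gcd = 21781250/25 = 871250
lcm(871250, 7225) = 871250·7225/gcd = 6294781250/425 = 14811250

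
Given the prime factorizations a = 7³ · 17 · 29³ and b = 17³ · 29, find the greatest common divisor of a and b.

493

min exponent per shared prime: 17 · 29 = 493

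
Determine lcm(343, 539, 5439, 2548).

lcm(343, 539) = 343·539/gcd = 184877/49 = 3773
lcm(3773, 5439) = 3773·5439/gcd = 20521347/49 = 418803
lcm(418803, 2548) = 418803·2548/gcd = 1067110044/49 = 21777756

21777756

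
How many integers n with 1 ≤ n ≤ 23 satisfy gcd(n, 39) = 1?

15

39 = 3·13. Inclusion–exclusion on these primes:
23 − ⌊23/3⌋ − ⌊23/13⌋ + ⌊23/39⌋ = 15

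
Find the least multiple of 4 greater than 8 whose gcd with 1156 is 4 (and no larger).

12

1156 = 4·289. Any k with gcd(k, 1156) = 4 is a multiple of 4, say 4s, with s coprime to 289.
Need s > 8/4, so s ≥ 3. First s ≥ 3 with gcd(s, 289) = 1 is s = 3. Thus k = 4·3 = 12.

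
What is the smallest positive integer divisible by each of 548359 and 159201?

gcd first: 548359 = 3·159201 + 70756; 159201 = 2·70756 + 17689; 70756 = 4·17689 + 0 → gcd = 17689
lcm = 548359·159201/gcd = 87299301159/17689 = 4935231

4935231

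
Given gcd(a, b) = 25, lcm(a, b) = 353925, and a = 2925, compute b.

Using ab = gcd(a,b)·lcm(a,b) = 25·353925 = 8848125, we get b = 8848125/2925 = 3025.

3025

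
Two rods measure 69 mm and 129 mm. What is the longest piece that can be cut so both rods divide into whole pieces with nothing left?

69 = 3 · 23
129 = 3 · 43
Common: 3 = 3

3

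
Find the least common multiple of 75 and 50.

gcd first: 75 = 1·50 + 25; 50 = 2·25 + 0 → gcd = 25
lcm = 75·50/gcd = 3750/25 = 150

150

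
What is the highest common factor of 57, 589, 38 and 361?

gcd(57, 589): 589 = 10·57 + 19; 57 = 3·19 + 0 → 19
gcd(19, 38): 38 = 2·19 + 0 → 19
gcd(19, 361): 361 = 19·19 + 0 → 19

19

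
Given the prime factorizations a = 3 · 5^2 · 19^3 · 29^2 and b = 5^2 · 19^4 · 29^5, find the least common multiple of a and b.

200477508662175

max exponent per prime: 3 · 5^2 · 19^4 · 29^5 = 200477508662175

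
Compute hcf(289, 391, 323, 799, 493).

gcd(289, 391): 391 = 1·289 + 102; 289 = 2·102 + 85; 102 = 1·85 + 17; 85 = 5·17 + 0 → 17
gcd(17, 323): 323 = 19·17 + 0 → 17
gcd(17, 799): 799 = 47·17 + 0 → 17
gcd(17, 493): 493 = 29·17 + 0 → 17

17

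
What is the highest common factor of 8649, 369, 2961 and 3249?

gcd(8649, 369): 8649 = 23·369 + 162; 369 = 2·162 + 45; 162 = 3·45 + 27; 45 = 1·27 + 18; 27 = 1·18 + 9; 18 = 2·9 + 0 → 9
gcd(9, 2961): 2961 = 329·9 + 0 → 9
gcd(9, 3249): 3249 = 361·9 + 0 → 9

9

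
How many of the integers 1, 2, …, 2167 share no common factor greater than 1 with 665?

1407

Prime factors of 665: 5, 7, 19. Count integers ≤ 2167 divisible by none of them.
By inclusion–exclusion: 2167 − ⌊2167/5⌋ − ⌊2167/7⌋ − ⌊2167/19⌋ + ⌊2167/35⌋ + ⌊2167/95⌋ + ⌊2167/133⌋ − ⌊2167/665⌋ = 1407.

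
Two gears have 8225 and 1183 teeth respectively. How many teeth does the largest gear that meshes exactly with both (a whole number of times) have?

7

Euclid: 8225 = 6·1183 + 1127; 1183 = 1·1127 + 56; 1127 = 20·56 + 7; 56 = 8·7 + 0. Last nonzero remainder: 7.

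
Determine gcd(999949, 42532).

999949 = 29³ · 41
42532 = 2² · 7³ · 31
Common: 1 = 1

1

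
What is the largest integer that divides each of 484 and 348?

Euclid: 484 = 1·348 + 136; 348 = 2·136 + 76; 136 = 1·76 + 60; 76 = 1·60 + 16; 60 = 3·16 + 12; 16 = 1·12 + 4; 12 = 3·4 + 0. Last nonzero remainder: 4.

4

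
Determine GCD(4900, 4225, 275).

25

gcd(4900, 4225): 4900 = 1·4225 + 675; 4225 = 6·675 + 175; 675 = 3·175 + 150; 175 = 1·150 + 25; 150 = 6·25 + 0 → 25
gcd(25, 275): 275 = 11·25 + 0 → 25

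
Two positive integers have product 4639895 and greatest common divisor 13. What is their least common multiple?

356915

Since gcd(p,q)·lcm(p,q) = pq, lcm = 4639895/13 = 356915.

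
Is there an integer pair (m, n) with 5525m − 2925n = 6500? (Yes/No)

By Bézout, 5525m − 2925n = 6500 has integer solutions iff gcd(5525, 2925) | 6500.
Euclid: 5525 = 1·2925 + 2600; 2925 = 1·2600 + 325; 2600 = 8·325 + 0. gcd = 325; 6500 mod 325 = 0. Yes.

Yes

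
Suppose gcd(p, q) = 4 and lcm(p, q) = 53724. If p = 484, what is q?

p·q = gcd·lcm = 4·53724 = 214896, so q = 214896/484 = 444.

444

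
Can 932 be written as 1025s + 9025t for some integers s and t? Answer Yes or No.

By Bézout, 1025s + 9025t = 932 has integer solutions iff gcd(1025, 9025) | 932.
Euclid: 9025 = 8·1025 + 825; 1025 = 1·825 + 200; 825 = 4·200 + 25; 200 = 8·25 + 0. gcd = 25; 932 mod 25 = 7. No.

No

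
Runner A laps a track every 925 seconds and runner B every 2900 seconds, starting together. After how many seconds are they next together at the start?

925 = 5² · 37; 2900 = 2² · 5² · 29
max exponents: 2² · 5² · 29 · 37 = 107300

107300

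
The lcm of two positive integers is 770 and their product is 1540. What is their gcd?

2

gcd·lcm = product, so gcd = 1540/770 = 2.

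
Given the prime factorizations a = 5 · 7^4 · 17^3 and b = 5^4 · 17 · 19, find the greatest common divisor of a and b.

85

min exponent per shared prime: 5 · 17 = 85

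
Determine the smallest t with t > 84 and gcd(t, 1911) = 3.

87

1911 = 3·637. Any t with gcd(t, 1911) = 3 is a multiple of 3, say 3s, with s coprime to 637.
Need s > 84/3, so s ≥ 29. First s ≥ 29 with gcd(s, 637) = 1 is s = 29. Thus t = 3·29 = 87.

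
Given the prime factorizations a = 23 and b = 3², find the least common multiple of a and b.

207

max exponent per prime: 3² · 23 = 207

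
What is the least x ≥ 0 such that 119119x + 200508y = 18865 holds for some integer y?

187

gcd(119119, 200508) = 539 (Euclid: 200508 = 1·119119 + 81389; 119119 = 1·81389 + 37730; 81389 = 2·37730 + 5929; 37730 = 6·5929 + 2156; 5929 = 2·2156 + 1617; 2156 = 1·1617 + 539; 1617 = 3·539 + 0), and 539 | 18865.
Extended Euclid: 119119·(101) + 200508·(-60) = 539. Scale by 35: x₀ = 3535.
General solution x = x₀ + 372t; reducing mod 372 gives x = 187 (and y = -111).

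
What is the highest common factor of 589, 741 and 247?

19

gcd(589, 741): 741 = 1·589 + 152; 589 = 3·152 + 133; 152 = 1·133 + 19; 133 = 7·19 + 0 → 19
gcd(19, 247): 247 = 13·19 + 0 → 19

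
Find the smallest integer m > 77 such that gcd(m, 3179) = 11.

88

Multiples of 11 above 77: 11·8, 11·9, … . Need the cofactor coprime to 3179/11 = 289.
Checking s = 8, 9, … the first with gcd(s, 289) = 1 is s = 8, giving 88.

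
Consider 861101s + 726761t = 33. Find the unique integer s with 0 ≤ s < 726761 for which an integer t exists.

516247

Reduce mod 726761: 861101s ≡ 33 (mod 726761). With g = gcd(861101, 726761) = 1 dividing 33, divide through: 861101s ≡ 33 (mod 726761).
Since gcd(861101, 726761) = 1, s ≡ 33·(861101)⁻¹ ≡ 516247 (mod 726761). Smallest non-negative: 516247.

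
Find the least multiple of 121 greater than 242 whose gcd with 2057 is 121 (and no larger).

363

gcd(t, 2057) = 121 forces 121 | t; write t = 121s. Then gcd(121s, 121·17) = 121·gcd(s, 17), so need gcd(s, 17) = 1.
121s > 242 gives s ≥ 3. The least s ≥ 3 coprime to 17 is 3, so t = 121·3 = 363.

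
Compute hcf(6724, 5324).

4

Euclid: 6724 = 1·5324 + 1400; 5324 = 3·1400 + 1124; 1400 = 1·1124 + 276; 1124 = 4·276 + 20; 276 = 13·20 + 16; 20 = 1·16 + 4; 16 = 4·4 + 0. Last nonzero remainder: 4.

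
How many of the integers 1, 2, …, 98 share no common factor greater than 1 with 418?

42

418 = 2·11·19. Inclusion–exclusion on these primes:
98 − ⌊98/2⌋ − ⌊98/11⌋ − ⌊98/19⌋ + ⌊98/22⌋ + ⌊98/38⌋ + ⌊98/209⌋ − ⌊98/418⌋ = 42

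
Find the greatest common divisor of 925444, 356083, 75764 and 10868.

13

gcd(925444, 356083): 925444 = 2·356083 + 213278; 356083 = 1·213278 + 142805; 213278 = 1·142805 + 70473; 142805 = 2·70473 + 1859; 70473 = 37·1859 + 1690; 1859 = 1·1690 + 169; 1690 = 10·169 + 0 → 169
gcd(169, 75764): 75764 = 448·169 + 52; 169 = 3·52 + 13; 52 = 4·13 + 0 → 13
gcd(13, 10868): 10868 = 836·13 + 0 → 13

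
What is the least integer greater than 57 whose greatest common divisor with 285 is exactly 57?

114

Multiples of 57 above 57: 57·2, 57·3, … . Need the cofactor coprime to 285/57 = 5.
Checking s = 2, 3, … the first with gcd(s, 5) = 1 is s = 2, giving 114.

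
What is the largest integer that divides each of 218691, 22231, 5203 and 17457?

gcd(218691, 22231): 218691 = 9·22231 + 18612; 22231 = 1·18612 + 3619; 18612 = 5·3619 + 517; 3619 = 7·517 + 0 → 517
gcd(517, 5203): 5203 = 10·517 + 33; 517 = 15·33 + 22; 33 = 1·22 + 11; 22 = 2·11 + 0 → 11
gcd(11, 17457): 17457 = 1587·11 + 0 → 11

11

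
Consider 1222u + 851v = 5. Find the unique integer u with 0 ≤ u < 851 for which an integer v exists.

523

Euclid: 1222 = 1·851 + 371; 851 = 2·371 + 109; 371 = 3·109 + 44; 109 = 2·44 + 21; 44 = 2·21 + 2; 21 = 10·2 + 1; 2 = 2·1 + 0 → gcd = 1; 5 = 1·5.
Back-substitution yields 1222·(-406) + 851·(583) = 1, so one solution is u = -406·5 = -2030, v = 583·5 = 2915.
Solutions in u differ by 851/1 = 851; the one in [0, 851) is -2030 mod 851 = 523.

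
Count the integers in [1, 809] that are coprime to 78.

78 = 2·3·13. Inclusion–exclusion on these primes:
809 − ⌊809/2⌋ − ⌊809/3⌋ − ⌊809/13⌋ + ⌊809/6⌋ + ⌊809/26⌋ + ⌊809/39⌋ − ⌊809/78⌋ = 249

249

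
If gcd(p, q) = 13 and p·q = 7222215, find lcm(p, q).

555555

gcd·lcm = product, so lcm = 7222215/13 = 555555.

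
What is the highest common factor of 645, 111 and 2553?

gcd(645, 111): 645 = 5·111 + 90; 111 = 1·90 + 21; 90 = 4·21 + 6; 21 = 3·6 + 3; 6 = 2·3 + 0 → 3
gcd(3, 2553): 2553 = 851·3 + 0 → 3

3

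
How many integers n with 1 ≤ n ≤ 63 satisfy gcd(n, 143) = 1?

143 = 11·13. Inclusion–exclusion on these primes:
63 − ⌊63/11⌋ − ⌊63/13⌋ + ⌊63/143⌋ = 54

54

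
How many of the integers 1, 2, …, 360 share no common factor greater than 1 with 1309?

264

1309 = 7·11·17. Inclusion–exclusion on these primes:
360 − ⌊360/7⌋ − ⌊360/11⌋ − ⌊360/17⌋ + ⌊360/77⌋ + ⌊360/119⌋ + ⌊360/187⌋ − ⌊360/1309⌋ = 264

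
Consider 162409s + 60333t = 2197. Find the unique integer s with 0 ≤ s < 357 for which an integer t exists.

gcd(162409, 60333) = 169 (Euclid: 162409 = 2·60333 + 41743; 60333 = 1·41743 + 18590; 41743 = 2·18590 + 4563; 18590 = 4·4563 + 338; 4563 = 13·338 + 169; 338 = 2·169 + 0), and 169 | 2197.
Extended Euclid: 162409·(172) + 60333·(-463) = 169. Scale by 13: s₀ = 2236.
General solution s = s₀ + 357k; reducing mod 357 gives s = 94 (and t = -253).

94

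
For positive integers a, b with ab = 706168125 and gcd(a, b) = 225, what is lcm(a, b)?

3138525

Since gcd(a,b)·lcm(a,b) = ab, lcm = 706168125/225 = 3138525.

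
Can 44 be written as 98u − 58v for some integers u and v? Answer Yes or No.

gcd(98, 58): 98 = 1·58 + 40; 58 = 1·40 + 18; 40 = 2·18 + 4; 18 = 4·4 + 2; 4 = 2·2 + 0 → 2
2 divides 44, so a solution exists.

Yes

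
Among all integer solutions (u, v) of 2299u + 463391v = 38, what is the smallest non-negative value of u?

Euclid: 463391 = 201·2299 + 1292; 2299 = 1·1292 + 1007; 1292 = 1·1007 + 285; 1007 = 3·285 + 152; 285 = 1·152 + 133; 152 = 1·133 + 19; 133 = 7·19 + 0 → gcd = 19; 38 = 19·2.
Back-substitution yields 2299·(3225) + 463391·(-16) = 19, so one solution is u = 3225·2 = 6450, v = -16·2 = -32.
Solutions in u differ by 463391/19 = 24389; the one in [0, 24389) is 6450 mod 24389 = 6450.

6450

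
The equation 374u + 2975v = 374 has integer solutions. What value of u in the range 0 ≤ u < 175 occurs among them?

1

Reduce mod 2975: 374u ≡ 374 (mod 2975). With g = gcd(374, 2975) = 17 dividing 374, divide through: 22u ≡ 22 (mod 175).
Since gcd(22, 175) = 1, u ≡ 22·(22)⁻¹ ≡ 1 (mod 175). Smallest non-negative: 1.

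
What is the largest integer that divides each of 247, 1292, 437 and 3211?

19

247 = 13 · 19; 1292 = 2² · 17 · 19; 437 = 19 · 23; 3211 = 13² · 19
gcd takes min exponent of each prime: 19 = 19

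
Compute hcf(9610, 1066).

9610 = 2 · 5 · 31²
1066 = 2 · 13 · 41
Common: 2 = 2

2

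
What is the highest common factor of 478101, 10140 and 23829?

507

gcd(478101, 10140): 478101 = 47·10140 + 1521; 10140 = 6·1521 + 1014; 1521 = 1·1014 + 507; 1014 = 2·507 + 0 → 507
gcd(507, 23829): 23829 = 47·507 + 0 → 507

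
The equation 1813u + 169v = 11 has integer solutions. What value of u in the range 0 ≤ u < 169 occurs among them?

121

Euclid: 1813 = 10·169 + 123; 169 = 1·123 + 46; 123 = 2·46 + 31; 46 = 1·31 + 15; 31 = 2·15 + 1; 15 = 15·1 + 0 → gcd = 1; 11 = 1·11.
Back-substitution yields 1813·(11) + 169·(-118) = 1, so one solution is u = 11·11 = 121, v = -118·11 = -1298.
Solutions in u differ by 169/1 = 169; the one in [0, 169) is 121 mod 169 = 121.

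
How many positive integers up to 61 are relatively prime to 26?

29

Prime factors of 26: 2, 13. Count integers ≤ 61 divisible by none of them.
By inclusion–exclusion: 61 − ⌊61/2⌋ − ⌊61/13⌋ + ⌊61/26⌋ = 29.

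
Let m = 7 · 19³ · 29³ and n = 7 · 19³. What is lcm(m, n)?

1170989057

max exponent per prime: 7 · 19³ · 29³ = 1170989057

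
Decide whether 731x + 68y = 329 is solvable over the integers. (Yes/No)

No

gcd(731, 68): 731 = 10·68 + 51; 68 = 1·51 + 17; 51 = 3·17 + 0 → 17
17 does not divide 329, so a solution does not exist.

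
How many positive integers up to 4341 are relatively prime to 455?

Prime factors of 455: 5, 7, 13. Count integers ≤ 4341 divisible by none of them.
By inclusion–exclusion: 4341 − ⌊4341/5⌋ − ⌊4341/7⌋ − ⌊4341/13⌋ + ⌊4341/35⌋ + ⌊4341/65⌋ + ⌊4341/91⌋ − ⌊4341/455⌋ = 2748.

2748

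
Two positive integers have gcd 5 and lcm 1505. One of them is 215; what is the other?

35

Using pq = gcd(p,q)·lcm(p,q) = 5·1505 = 7525, we get q = 7525/215 = 35.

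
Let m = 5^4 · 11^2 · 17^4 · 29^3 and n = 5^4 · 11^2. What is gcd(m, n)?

min exponent per shared prime: 5^4 · 11^2 = 75625

75625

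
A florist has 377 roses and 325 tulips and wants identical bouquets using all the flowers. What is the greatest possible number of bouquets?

13

377 = 13 · 29
325 = 5² · 13
Common: 13 = 13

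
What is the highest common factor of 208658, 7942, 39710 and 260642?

722

gcd(208658, 7942): 208658 = 26·7942 + 2166; 7942 = 3·2166 + 1444; 2166 = 1·1444 + 722; 1444 = 2·722 + 0 → 722
gcd(722, 39710): 39710 = 55·722 + 0 → 722
gcd(722, 260642): 260642 = 361·722 + 0 → 722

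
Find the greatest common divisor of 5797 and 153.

17

5797 = 11 · 17 · 31
153 = 3² · 17
Common: 17 = 17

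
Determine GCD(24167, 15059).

Euclid: 24167 = 1·15059 + 9108; 15059 = 1·9108 + 5951; 9108 = 1·5951 + 3157; 5951 = 1·3157 + 2794; 3157 = 1·2794 + 363; 2794 = 7·363 + 253; 363 = 1·253 + 110; 253 = 2·110 + 33; 110 = 3·33 + 11; 33 = 3·11 + 0. Last nonzero remainder: 11.

11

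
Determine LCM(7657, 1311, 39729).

7657 = 13 · 19 · 31; 1311 = 3 · 19 · 23; 39729 = 3 · 17 · 19 · 41
lcm takes max exponent of each prime: 3 · 13 · 17 · 19 · 23 · 31 · 41 = 368248101

368248101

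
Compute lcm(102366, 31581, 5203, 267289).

102366 = 2 · 3² · 11² · 47; 31581 = 3² · 11² · 29; 5203 = 11² · 43; 267289 = 11² · 47²
lcm takes max exponent of each prime: 2 · 3² · 11² · 29 · 43 · 47² = 5999568894

5999568894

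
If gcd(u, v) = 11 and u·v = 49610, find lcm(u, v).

4510

For any two positive integers, gcd × lcm equals their product. Hence lcm = 49610 / 11 = 4510.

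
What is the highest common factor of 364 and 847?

Euclid: 847 = 2·364 + 119; 364 = 3·119 + 7; 119 = 17·7 + 0. Last nonzero remainder: 7.

7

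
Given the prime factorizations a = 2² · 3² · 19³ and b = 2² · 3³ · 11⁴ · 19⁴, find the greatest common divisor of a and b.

min exponent per shared prime: 2² · 3² · 19³ = 246924

246924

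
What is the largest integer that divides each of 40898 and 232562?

40898 = 2 · 11² · 13²
232562 = 2 · 11² · 31²
Common: 2 · 11² = 242

242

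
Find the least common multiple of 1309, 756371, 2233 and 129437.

626829607943

lcm(1309, 756371) = 1309·756371/gcd = 990089639/77 = 12858307
lcm(12858307, 2233) = 12858307·2233/gcd = 28712599531/77 = 372890903
lcm(372890903, 129437) = 372890903·129437/gcd = 48265879811611/77 = 626829607943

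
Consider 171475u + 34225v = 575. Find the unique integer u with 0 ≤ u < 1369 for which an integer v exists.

Reduce mod 34225: 171475u ≡ 575 (mod 34225). With g = gcd(171475, 34225) = 25 dividing 575, divide through: 6859u ≡ 23 (mod 1369).
Since gcd(6859, 1369) = 1, u ≡ 23·(6859)⁻¹ ≡ 295 (mod 1369). Smallest non-negative: 295.

295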